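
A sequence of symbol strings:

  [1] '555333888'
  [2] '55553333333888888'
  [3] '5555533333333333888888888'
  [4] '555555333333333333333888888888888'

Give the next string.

55555553333333333333333333888888888888888

Each string has the form 5^{n+2} 3^{4n-1} 8^{3n} (n = 1, 2, …).
At n = 5 the blocks have lengths 7, 19, 15.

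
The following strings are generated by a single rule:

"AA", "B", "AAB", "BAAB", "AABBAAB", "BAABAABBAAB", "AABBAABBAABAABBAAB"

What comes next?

BAABAABBAABAABBAABBAABAABBAAB

This is a Fibonacci-style word recurrence s(k) = s(k−2)·s(k−1): e.g. AA·B = AAB.
The next term joins BAABAABBAAB and AABBAABBAABAABBAAB.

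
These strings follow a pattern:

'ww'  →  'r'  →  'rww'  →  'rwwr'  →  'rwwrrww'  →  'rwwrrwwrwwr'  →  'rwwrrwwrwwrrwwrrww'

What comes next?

rwwrrwwrwwrrwwrrwwrwwrrwwrwwr

This is a Fibonacci-style word recurrence s(k) = s(k−1)·s(k−2): e.g. r·ww = rww.
The next term joins rwwrrwwrwwrrwwrrww and rwwrrwwrwwr.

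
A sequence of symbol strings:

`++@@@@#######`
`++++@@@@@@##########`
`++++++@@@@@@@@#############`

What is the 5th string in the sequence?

The n-th term is 2n-2 +'s then 2n @'s then 3n+1 #'s, where the shown terms are n = 2, 3, 4.
For term 5, n = 6, so the run lengths are 10, 12, 19.

++++++++++@@@@@@@@@@@@###################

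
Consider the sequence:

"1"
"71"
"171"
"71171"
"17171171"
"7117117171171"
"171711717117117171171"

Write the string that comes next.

From term 3 onward, concatenate the second-to-last term with the last: 1·71 = 171, 71·171 = 71171, …
The next term joins 7117117171171 and 171711717117117171171.

7117117171171171711717117117171171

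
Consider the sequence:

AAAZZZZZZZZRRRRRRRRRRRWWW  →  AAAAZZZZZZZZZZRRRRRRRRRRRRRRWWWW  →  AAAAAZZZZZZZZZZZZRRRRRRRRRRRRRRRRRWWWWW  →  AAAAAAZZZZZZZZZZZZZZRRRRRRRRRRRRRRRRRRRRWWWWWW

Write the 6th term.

AAAAAAAAZZZZZZZZZZZZZZZZZZRRRRRRRRRRRRRRRRRRRRRRRRRRWWWWWWWW

Term n consists of n A's, followed by 2n+2 Z's, followed by 3n+2 R's, followed by n W's, where the shown terms are n = 3, 4, 5, 6.
For term 6, n = 8, so the run lengths are 8, 18, 26, 8.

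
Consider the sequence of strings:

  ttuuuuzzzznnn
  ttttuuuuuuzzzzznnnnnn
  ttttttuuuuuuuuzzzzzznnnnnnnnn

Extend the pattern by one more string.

ttttttttuuuuuuuuuuzzzzzzznnnnnnnnnnnn

Term n consists of 2n t's, followed by 2n+2 u's, followed by n+3 z's, followed by 3n n's (n = 1, 2, …).
At n = 4 the blocks have lengths 8, 10, 7, 12.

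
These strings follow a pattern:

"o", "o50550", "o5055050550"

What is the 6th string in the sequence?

The strings grow by a fixed suffix 50550 each time.
From o5055050550, 3 further steps: o5055050550 → o505505055050550 → o50550505505055050550 → (answer).

o5055050550505505055050550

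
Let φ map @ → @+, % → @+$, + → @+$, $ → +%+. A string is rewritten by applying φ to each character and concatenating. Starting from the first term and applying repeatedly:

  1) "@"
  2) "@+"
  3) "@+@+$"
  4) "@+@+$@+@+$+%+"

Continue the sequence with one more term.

Replace each of the 13 characters of @+@+$@+@+$+%+ in place — @+ @+$ @+ @+$ +%+ @+ @+$ @+ @+$ +%+ @+$ @+$ @+$ — and concatenate.

@+@+$@+@+$+%+@+@+$@+@+$+%+@+$@+$@+$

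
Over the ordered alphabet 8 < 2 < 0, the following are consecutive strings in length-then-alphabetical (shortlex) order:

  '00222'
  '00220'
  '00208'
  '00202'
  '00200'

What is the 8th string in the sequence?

00080

Advancing 3 positions from 00200 through 00200 → 00088 → 00082 reaches term 8.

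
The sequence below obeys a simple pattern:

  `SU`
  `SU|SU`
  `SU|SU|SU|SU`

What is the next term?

SU|SU|SU|SU|SU|SU|SU|SU

s(k+1) = s(k)·|·s(k) — each term doubles the last with '|' between the halves.
So the next term is two copies of SU|SU|SU|SU with '|' between the halves.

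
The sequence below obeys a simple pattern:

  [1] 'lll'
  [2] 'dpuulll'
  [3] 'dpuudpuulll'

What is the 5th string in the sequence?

dpuudpuudpuudpuulll

The strings grow by a fixed prefix dpuu each time.
From dpuudpuulll, 2 further steps: dpuudpuulll → dpuudpuudpuulll → (answer).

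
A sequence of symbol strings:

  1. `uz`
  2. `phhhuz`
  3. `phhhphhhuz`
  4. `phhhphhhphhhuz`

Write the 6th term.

phhhphhhphhhphhhphhhuz

Every step adds phhh at the front: s(k+1) = phhh·s(k).
From phhhphhhphhhuz, 2 further steps: phhhphhhphhhuz → phhhphhhphhhphhhuz → (answer).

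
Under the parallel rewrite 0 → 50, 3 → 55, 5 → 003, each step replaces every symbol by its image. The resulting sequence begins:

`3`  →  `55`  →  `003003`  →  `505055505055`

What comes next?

Rewriting each symbol of 505055505055: 5→003, 0→50, 5→003, 0→50, 5→003, 5→003, 5→003, 0→50, 5→003, 0→50, 5→003, 5→003, which concatenates to 003 50 003 50 003 003 003 50 003 50 003 003.

00350003500030030035000350003003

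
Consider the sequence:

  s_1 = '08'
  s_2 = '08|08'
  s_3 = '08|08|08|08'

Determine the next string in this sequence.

Each string is two copies of the previous one joined by '|'.
Doubling 08|08|08|08 with '|' between the halves:

08|08|08|08|08|08|08|08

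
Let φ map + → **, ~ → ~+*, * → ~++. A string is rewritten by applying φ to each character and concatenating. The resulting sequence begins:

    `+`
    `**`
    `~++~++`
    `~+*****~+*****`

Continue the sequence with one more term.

φ(~+*****~+*****) expands symbol-by-symbol to ~+* ** ~++ ~++ ~++ ~++ ~++ ~+* ** ~++ ~++ ~++ ~++ ~++; joining the 14 pieces gives the next term.

~+***~++~++~++~++~++~+***~++~++~++~++~++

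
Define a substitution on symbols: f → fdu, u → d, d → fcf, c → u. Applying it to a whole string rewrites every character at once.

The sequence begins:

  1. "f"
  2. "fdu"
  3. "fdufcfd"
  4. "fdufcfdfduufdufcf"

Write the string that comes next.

Rewriting the 17 symbols of fdufcfdfduufdufcf one by one yields fdu fcf d fdu u fdu fcf fdu fcf d d fdu fcf d fdu u fdu; concatenated:

fdufcfdfduufdufcffdufcfddfdufcfdfduufdu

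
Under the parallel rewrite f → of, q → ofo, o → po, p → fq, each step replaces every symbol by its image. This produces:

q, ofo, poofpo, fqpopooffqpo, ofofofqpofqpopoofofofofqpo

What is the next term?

φ(ofofofqpofqpopoofofofofqpo) expands symbol-by-symbol to po of po of po of ofo fq po of ofo fq po fq po po of po of po of po of ofo fq po; joining the 26 pieces gives the next term.

poofpoofpoofofofqpoofofofqpofqpopoofpoofpoofpoofofofqpo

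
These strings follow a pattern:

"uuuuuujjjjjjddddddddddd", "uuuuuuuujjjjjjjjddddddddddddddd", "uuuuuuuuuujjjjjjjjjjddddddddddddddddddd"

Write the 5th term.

uuuuuuuuuuuuuujjjjjjjjjjjjjjddddddddddddddddddddddddddd

The n-th term is 2n+2 u's then 2n+2 j's then 4n+3 d's, where the shown terms are n = 2, 3, 4.
At n = 6 the blocks have lengths 14, 14, 27.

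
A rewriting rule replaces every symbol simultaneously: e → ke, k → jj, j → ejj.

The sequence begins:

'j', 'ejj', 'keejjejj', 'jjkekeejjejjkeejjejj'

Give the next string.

Replace each of the 20 characters of jjkekeejjejjkeejjejj in place — ejj ejj jj ke jj ke ke ejj ejj ke ejj ejj jj ke ke ejj ejj ke ejj ejj — and concatenate.

ejjejjjjkejjkekeejjejjkeejjejjjjkekeejjejjkeejjejj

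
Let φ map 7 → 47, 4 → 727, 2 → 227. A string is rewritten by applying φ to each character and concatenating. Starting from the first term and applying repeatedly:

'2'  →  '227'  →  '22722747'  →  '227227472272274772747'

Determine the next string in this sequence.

φ(227227472272274772747) expands symbol-by-symbol to 227 227 47 227 227 47 727 47 227 227 47 227 227 47 727 47 47 227 47 727 47; joining the 21 pieces gives the next term.

227227472272274772747227227472272274772747472274772747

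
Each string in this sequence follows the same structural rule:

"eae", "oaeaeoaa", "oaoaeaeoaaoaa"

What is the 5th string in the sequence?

oaoaoaoaeaeoaaoaaoaaoaa

Each term wraps the previous one in oa on the left and oaa on the right.
From oaoaeaeoaaoaa, 2 further steps: oaoaeaeoaaoaa → oaoaoaeaeoaaoaaoaa → (answer).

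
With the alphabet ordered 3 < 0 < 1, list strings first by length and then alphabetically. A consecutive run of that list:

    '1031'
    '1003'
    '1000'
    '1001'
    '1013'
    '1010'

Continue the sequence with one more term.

1011

Treat 1010 as a base-3 numeral over the given alphabet and add one, carrying through any trailing 1's.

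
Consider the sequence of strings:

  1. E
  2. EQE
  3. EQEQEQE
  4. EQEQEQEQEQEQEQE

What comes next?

EQEQEQEQEQEQEQEQEQEQEQEQEQEQEQE

Each string is two copies of the previous one joined by 'Q'.
So the next term is two copies of EQEQEQEQEQEQEQE with 'Q' between the halves.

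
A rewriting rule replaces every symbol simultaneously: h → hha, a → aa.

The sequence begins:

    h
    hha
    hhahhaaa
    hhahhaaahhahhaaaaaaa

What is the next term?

Replace each of the 20 characters of hhahhaaahhahhaaaaaaa in place — hha hha aa hha hha aa aa aa hha hha aa hha hha aa aa aa aa aa aa aa — and concatenate.

hhahhaaahhahhaaaaaaahhahhaaahhahhaaaaaaaaaaaaaaa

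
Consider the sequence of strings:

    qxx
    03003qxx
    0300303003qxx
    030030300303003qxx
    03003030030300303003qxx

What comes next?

The strings grow by a fixed prefix 03003 each time.
One more step from 03003030030300303003qxx gives the answer.

0300303003030030300303003qxx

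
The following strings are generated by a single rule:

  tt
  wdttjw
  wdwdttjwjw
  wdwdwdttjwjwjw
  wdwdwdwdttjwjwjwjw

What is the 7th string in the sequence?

s(k+1) = wd·s(k)·jw, so each term gains wd as a prefix and jw as a suffix.
From wdwdwdwdttjwjwjwjw, 2 further steps: wdwdwdwdttjwjwjwjw → wdwdwdwdwdttjwjwjwjwjw → (answer).

wdwdwdwdwdwdttjwjwjwjwjwjw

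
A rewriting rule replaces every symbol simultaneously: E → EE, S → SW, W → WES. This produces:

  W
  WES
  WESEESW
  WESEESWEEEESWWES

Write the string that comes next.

WESEESWEEEESWWESEEEEEEEESWWESWESEESW

φ(WESEESWEEEESWWES) expands symbol-by-symbol to WES EE SW EE EE SW WES EE EE EE EE SW WES WES EE SW; joining the 16 pieces gives the next term.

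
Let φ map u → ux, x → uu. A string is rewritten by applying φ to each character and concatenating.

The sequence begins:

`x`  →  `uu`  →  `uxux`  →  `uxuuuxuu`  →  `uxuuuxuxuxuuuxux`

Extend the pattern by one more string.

Replace each of the 16 characters of uxuuuxuxuxuuuxux in place — ux uu ux ux ux uu ux uu ux uu ux ux ux uu ux uu — and concatenate.

uxuuuxuxuxuuuxuuuxuuuxuxuxuuuxuu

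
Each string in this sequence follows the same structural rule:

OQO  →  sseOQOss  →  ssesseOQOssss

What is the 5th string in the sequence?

ssessessesseOQOssssssss

Each term wraps the previous one in sse on the left and ss on the right.
From ssesseOQOssss, 2 further steps: ssesseOQOssss → ssessesseOQOssssss → (answer).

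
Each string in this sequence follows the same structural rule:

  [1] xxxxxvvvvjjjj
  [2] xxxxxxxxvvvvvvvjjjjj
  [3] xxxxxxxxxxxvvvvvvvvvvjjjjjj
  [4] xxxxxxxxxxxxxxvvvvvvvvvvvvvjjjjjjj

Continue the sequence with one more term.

xxxxxxxxxxxxxxxxxvvvvvvvvvvvvvvvvjjjjjjjj

Term n consists of 3n+2 x's, followed by 3n+1 v's, followed by n+3 j's (n = 1, 2, …).
For the next term, n = 5, so the run lengths are 17, 16, 8.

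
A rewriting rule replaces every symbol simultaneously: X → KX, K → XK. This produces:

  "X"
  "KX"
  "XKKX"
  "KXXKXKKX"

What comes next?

Expanding KXXKXKKX: K→XK, X→KX, X→KX, K→XK, X→KX, K→XK, K→XK, X→KX. Concatenated: XK KX KX XK KX XK XK KX.

XKKXKXXKKXXKXKKX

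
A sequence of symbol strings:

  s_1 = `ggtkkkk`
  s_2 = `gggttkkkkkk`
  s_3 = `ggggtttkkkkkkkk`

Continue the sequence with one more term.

Reading off run lengths: g runs 2, 3, 4; t runs 1, 2, 3; k runs 4, 6, 8 — each is linear in n, where the shown terms are n = 2, 3, 4.
For the next term, n = 5, so the run lengths are 5, 4, 10.

gggggttttkkkkkkkkkk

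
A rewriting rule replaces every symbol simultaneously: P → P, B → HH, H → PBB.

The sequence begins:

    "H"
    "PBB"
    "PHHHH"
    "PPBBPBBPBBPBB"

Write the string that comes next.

Applying the rule to each of the 13 symbols of PPBBPBBPBBPBB gives the pieces P P HH HH P HH HH P HH HH P HH HH, which concatenate to the answer.

PPHHHHPHHHHPHHHHPHHHH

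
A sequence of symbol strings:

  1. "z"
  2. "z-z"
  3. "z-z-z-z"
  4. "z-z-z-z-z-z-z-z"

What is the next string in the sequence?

Each string is two copies of the previous one joined by '-'.
Doubling z-z-z-z-z-z-z-z with '-' between the halves:

z-z-z-z-z-z-z-z-z-z-z-z-z-z-z-z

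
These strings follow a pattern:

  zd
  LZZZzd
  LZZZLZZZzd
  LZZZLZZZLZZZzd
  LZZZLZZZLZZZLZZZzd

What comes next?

Every step adds LZZZ at the front: s(k+1) = LZZZ·s(k).
So the next term is LZZZ·LZZZLZZZLZZZLZZZzd.

LZZZLZZZLZZZLZZZLZZZzd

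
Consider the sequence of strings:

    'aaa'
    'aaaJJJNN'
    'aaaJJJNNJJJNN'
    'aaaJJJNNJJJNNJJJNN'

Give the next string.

Each term is the previous one with JJJNN appended.
So the next term is aaaJJJNNJJJNNJJJNN·JJJNN.

aaaJJJNNJJJNNJJJNNJJJNN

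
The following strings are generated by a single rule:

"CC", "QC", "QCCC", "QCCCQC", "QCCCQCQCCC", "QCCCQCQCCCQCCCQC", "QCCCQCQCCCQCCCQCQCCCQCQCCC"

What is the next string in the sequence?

From term 3 onward, concatenate the last term with the second-to-last: QC·CC = QCCC, QCCC·QC = QCCCQC, …
So term 8 is QCCCQCQCCCQCCCQCQCCCQCQCCC·QCCCQCQCCCQCCCQC.

QCCCQCQCCCQCCCQCQCCCQCQCCCQCCCQCQCCCQCCCQC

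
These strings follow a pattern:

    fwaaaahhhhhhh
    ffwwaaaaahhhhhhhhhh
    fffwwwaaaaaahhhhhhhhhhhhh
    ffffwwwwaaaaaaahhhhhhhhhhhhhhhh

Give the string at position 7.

fffffffwwwwwwwaaaaaaaaaahhhhhhhhhhhhhhhhhhhhhhhhh

Term n consists of n-1 f's, followed by n-1 w's, followed by n+2 a's, followed by 3n+1 h's, where the shown terms are n = 2, 3, 4, 5.
For term 7, n = 8, so the run lengths are 7, 7, 10, 25.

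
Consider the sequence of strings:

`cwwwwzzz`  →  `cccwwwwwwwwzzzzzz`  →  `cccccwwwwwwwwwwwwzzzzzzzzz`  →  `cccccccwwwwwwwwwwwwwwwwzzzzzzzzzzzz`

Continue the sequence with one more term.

Reading off run lengths: c runs 1, 3, 5, 7; w runs 4, 8, 12, 16; z runs 3, 6, 9, 12 — each is linear in n (n = 1, 2, …).
At n = 5 the blocks have lengths 9, 20, 15.

cccccccccwwwwwwwwwwwwwwwwwwwwzzzzzzzzzzzzzzz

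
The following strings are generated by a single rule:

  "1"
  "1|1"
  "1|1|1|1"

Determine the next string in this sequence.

1|1|1|1|1|1|1|1

Each string is two copies of the previous one joined by '|'.
So the next term is two copies of 1|1|1|1 with '|' between the halves.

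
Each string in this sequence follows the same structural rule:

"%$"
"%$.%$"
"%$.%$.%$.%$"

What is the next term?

Each string is two copies of the previous one joined by '.'.
Doubling %$.%$.%$.%$ with '.' between the halves:

%$.%$.%$.%$.%$.%$.%$.%$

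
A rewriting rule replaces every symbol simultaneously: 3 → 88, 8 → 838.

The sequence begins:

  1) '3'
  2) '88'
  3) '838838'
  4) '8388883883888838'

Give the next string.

83888838838838838888388388883883883883888838

φ(8388883883888838) expands symbol-by-symbol to 838 88 838 838 838 838 88 838 838 88 838 838 838 838 88 838; joining the 16 pieces gives the next term.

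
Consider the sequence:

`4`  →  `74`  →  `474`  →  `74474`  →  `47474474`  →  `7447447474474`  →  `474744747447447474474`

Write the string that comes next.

7447447474474474744747447447474474

From term 3 onward, concatenate the second-to-last term with the last: 4·74 = 474, 74·474 = 74474, …
Continuing: 7447447474474 · 474744747447447474474 gives term 8.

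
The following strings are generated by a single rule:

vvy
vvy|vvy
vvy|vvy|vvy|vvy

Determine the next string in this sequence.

Each string is two copies of the previous one joined by '|'.
So the next term is two copies of vvy|vvy|vvy|vvy with '|' between the halves.

vvy|vvy|vvy|vvy|vvy|vvy|vvy|vvy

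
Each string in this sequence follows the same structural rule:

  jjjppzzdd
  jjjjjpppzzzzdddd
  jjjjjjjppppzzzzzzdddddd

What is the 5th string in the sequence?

jjjjjjjjjjjppppppzzzzzzzzzzdddddddddd

Each string has the form j^{2n+1} p^{n+1} z^{2n} d^{2n} (n = 1, 2, …).
Setting n = 5 gives 11, 6, 10, 10 characters in each block.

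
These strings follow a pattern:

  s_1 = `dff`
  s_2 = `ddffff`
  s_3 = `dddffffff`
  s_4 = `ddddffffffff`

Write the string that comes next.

dddddffffffffff

Reading off run lengths: d runs 1, 2, 3, 4; f runs 2, 4, 6, 8 — each is linear in n (n = 1, 2, …).
At n = 5 the blocks have lengths 5, 10.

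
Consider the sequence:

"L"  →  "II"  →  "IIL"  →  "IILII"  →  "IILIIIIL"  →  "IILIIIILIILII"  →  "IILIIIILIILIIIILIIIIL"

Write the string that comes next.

IILIIIILIILIIIILIIIILIILIIIILIILII

Each term (from the third on) is the previous term followed by the one before it: term 3 = II·L = IIL.
So term 8 is IILIIIILIILIIIILIIIIL·IILIIIILIILII.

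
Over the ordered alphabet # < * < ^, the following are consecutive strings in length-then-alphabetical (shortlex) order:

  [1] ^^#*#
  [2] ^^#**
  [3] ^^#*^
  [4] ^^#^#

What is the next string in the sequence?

^^#^*

Treat ^^#^# as a base-3 numeral over the given alphabet and add one, carrying through any trailing ^'s.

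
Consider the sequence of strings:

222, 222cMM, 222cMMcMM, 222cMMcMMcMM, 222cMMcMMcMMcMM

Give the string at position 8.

The strings grow by a fixed suffix cMM each time.
From 222cMMcMMcMMcMM, 3 further steps: 222cMMcMMcMMcMM → 222cMMcMMcMMcMMcMM → 222cMMcMMcMMcMMcMMcMM → (answer).

222cMMcMMcMMcMMcMMcMMcMM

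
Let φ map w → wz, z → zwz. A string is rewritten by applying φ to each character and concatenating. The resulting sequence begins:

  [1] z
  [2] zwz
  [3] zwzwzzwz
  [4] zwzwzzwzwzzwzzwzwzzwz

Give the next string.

zwzwzzwzwzzwzzwzwzzwzwzzwzzwzwzzwzzwzwzzwzwzzwzzwzwzzwz

φ(zwzwzzwzwzzwzzwzwzzwz) expands symbol-by-symbol to zwz wz zwz wz zwz zwz wz zwz wz zwz zwz wz zwz zwz wz zwz wz zwz zwz wz zwz; joining the 21 pieces gives the next term.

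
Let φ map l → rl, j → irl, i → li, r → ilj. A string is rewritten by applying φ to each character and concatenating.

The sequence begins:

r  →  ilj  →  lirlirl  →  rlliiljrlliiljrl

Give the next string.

Applying the rule to each of the 16 symbols of rlliiljrlliiljrl gives the pieces ilj rl rl li li rl irl ilj rl rl li li rl irl ilj rl, which concatenate to the answer.

iljrlrllilirlirliljrlrllilirlirliljrl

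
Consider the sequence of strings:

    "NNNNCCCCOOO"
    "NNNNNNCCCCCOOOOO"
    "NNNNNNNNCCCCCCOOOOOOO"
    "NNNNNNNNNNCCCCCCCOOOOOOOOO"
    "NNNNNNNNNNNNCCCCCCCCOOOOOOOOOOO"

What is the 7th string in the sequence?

Reading off run lengths: N runs 4, 6, 8, 10, 12; C runs 4, 5, 6, 7, 8; O runs 3, 5, 7, 9, 11 — each is linear in n, where the shown terms are n = 2, 3, 4, 5, 6.
For term 7, n = 8, so the run lengths are 16, 10, 15.

NNNNNNNNNNNNNNNNCCCCCCCCCCOOOOOOOOOOOOOOO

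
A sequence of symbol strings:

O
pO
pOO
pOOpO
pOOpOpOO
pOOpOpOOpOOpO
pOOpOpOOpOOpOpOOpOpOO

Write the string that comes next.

Each term (from the third on) is the previous term followed by the one before it: term 3 = pO·O = pOO.
Continuing: pOOpOpOOpOOpOpOOpOpOO · pOOpOpOOpOOpO gives term 8.

pOOpOpOOpOOpOpOOpOpOOpOOpOpOOpOOpO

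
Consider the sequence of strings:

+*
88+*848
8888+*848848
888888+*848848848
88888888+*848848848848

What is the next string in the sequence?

Each term wraps the previous one in 88 on the left and 848 on the right.
So the next term is 88·88888888+*848848848848·848.

8888888888+*848848848848848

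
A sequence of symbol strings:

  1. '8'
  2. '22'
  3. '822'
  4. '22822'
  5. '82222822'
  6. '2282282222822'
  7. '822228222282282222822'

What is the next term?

2282282222822822228222282282222822

Each term (from the third on) is the two preceding terms concatenated in order: term 3 = 8·22 = 822.
The next term joins 2282282222822 and 822228222282282222822.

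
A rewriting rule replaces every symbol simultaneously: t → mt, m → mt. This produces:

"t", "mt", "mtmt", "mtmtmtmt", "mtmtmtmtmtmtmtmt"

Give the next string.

mtmtmtmtmtmtmtmtmtmtmtmtmtmtmtmt

φ(mtmtmtmtmtmtmtmt) expands symbol-by-symbol to mt mt mt mt mt mt mt mt mt mt mt mt mt mt mt mt; joining the 16 pieces gives the next term.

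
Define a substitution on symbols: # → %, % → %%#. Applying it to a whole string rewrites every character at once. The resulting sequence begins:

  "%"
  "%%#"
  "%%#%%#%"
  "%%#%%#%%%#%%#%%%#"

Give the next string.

Rewriting the 17 symbols of %%#%%#%%%#%%#%%%# one by one yields %%# %%# % %%# %%# % %%# %%# %%# % %%# %%# % %%# %%# %%# %; concatenated:

%%#%%#%%%#%%#%%%#%%#%%#%%%#%%#%%%#%%#%%#%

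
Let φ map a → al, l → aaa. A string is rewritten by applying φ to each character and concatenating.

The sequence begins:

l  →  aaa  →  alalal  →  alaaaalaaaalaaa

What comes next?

Rewriting the 15 symbols of alaaaalaaaalaaa one by one yields al aaa al al al al aaa al al al al aaa al al al; concatenated:

alaaaalalalalaaaalalalalaaaalalal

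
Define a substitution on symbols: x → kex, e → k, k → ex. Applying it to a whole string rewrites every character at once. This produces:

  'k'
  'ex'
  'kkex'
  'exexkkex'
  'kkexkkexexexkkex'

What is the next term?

Replace each of the 16 characters of kkexkkexexexkkex in place — ex ex k kex ex ex k kex k kex k kex ex ex k kex — and concatenate.

exexkkexexexkkexkkexkkexexexkkex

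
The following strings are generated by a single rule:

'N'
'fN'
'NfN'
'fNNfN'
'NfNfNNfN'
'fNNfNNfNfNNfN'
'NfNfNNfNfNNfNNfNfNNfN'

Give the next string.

This is a Fibonacci-style word recurrence s(k) = s(k−2)·s(k−1): e.g. N·fN = NfN.
The next term joins fNNfNNfNfNNfN and NfNfNNfNfNNfNNfNfNNfN.

fNNfNNfNfNNfNNfNfNNfNfNNfNNfNfNNfN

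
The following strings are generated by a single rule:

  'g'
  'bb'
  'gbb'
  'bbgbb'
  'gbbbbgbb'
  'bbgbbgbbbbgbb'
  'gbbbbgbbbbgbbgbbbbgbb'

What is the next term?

Each term (from the third on) is the two preceding terms concatenated in order: term 3 = g·bb = gbb.
The next term joins bbgbbgbbbbgbb and gbbbbgbbbbgbbgbbbbgbb.

bbgbbgbbbbgbbgbbbbgbbbbgbbgbbbbgbb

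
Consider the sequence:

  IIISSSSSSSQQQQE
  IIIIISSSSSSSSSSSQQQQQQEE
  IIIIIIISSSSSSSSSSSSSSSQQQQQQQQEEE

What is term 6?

IIIIIIIIIIIIISSSSSSSSSSSSSSSSSSSSSSSSSSSQQQQQQQQQQQQQQEEEEEE

Reading off run lengths: I runs 3, 5, 7; S runs 7, 11, 15; Q runs 4, 6, 8; E runs 1, 2, 3 — each is linear in n (n = 1, 2, …).
Setting n = 6 gives 13, 27, 14, 6 characters in each block.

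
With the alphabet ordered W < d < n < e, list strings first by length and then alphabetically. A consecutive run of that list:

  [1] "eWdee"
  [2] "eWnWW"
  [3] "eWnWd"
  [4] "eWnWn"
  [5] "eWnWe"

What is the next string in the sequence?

eWndW

Find the rightmost character of eWnWe below e, bump it to the next letter, and reset everything to its right to W.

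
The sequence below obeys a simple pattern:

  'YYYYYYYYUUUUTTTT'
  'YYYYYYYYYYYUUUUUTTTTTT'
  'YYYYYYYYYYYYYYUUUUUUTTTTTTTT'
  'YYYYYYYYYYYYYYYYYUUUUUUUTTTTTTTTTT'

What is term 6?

YYYYYYYYYYYYYYYYYYYYYYYUUUUUUUUUTTTTTTTTTTTTTT

The n-th term is 3n-1 Y's then n+1 U's then 2n-2 T's, where the shown terms are n = 3, 4, 5, 6.
Setting n = 8 gives 23, 9, 14 characters in each block.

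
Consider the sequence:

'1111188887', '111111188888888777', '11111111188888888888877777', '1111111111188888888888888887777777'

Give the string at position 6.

The n-th term is 2n+3 1's then 4n 8's then 2n-1 7's (n = 1, 2, …).
At n = 6 the blocks have lengths 15, 24, 11.

11111111111111188888888888888888888888877777777777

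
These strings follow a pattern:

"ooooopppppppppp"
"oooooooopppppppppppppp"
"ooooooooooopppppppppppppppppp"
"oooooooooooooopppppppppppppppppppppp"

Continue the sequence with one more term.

Each string has the form o^{3n-1} p^{4n+2}, where the shown terms are n = 2, 3, 4, 5.
Setting n = 6 gives 17, 26 characters in each block.

ooooooooooooooooopppppppppppppppppppppppppp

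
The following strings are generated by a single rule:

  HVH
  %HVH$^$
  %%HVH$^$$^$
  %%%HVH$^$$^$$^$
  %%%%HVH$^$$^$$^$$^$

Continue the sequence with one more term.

Each term wraps the previous one in % on the left and $^$ on the right.
Applying this once more to %%%%HVH$^$$^$$^$$^$:

%%%%%HVH$^$$^$$^$$^$$^$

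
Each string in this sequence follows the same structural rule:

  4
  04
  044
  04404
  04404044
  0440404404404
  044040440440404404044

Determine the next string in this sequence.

0440404404404044040440440404404404

From term 3 onward, concatenate the last term with the second-to-last: 04·4 = 044, 044·04 = 04404, …
So term 8 is 044040440440404404044·0440404404404.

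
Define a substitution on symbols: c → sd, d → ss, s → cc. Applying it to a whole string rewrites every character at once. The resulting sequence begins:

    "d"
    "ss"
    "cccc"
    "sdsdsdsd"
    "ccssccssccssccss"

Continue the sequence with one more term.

sdsdccccsdsdccccsdsdccccsdsdcccc

Replace each of the 16 characters of ccssccssccssccss in place — sd sd cc cc sd sd cc cc sd sd cc cc sd sd cc cc — and concatenate.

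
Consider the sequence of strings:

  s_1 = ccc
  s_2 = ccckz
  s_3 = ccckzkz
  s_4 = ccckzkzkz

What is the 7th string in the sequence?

ccckzkzkzkzkzkz

The strings grow by a fixed suffix kz each time.
From ccckzkzkz, 3 further steps: ccckzkzkz → ccckzkzkzkz → ccckzkzkzkzkz → (answer).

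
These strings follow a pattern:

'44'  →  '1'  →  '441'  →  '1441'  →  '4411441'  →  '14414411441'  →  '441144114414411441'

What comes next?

Each term (from the third on) is the two preceding terms concatenated in order: term 3 = 44·1 = 441.
The next term joins 14414411441 and 441144114414411441.

14414411441441144114414411441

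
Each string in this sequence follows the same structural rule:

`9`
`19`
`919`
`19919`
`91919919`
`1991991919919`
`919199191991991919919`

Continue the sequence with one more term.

Each term (from the third on) is the two preceding terms concatenated in order: term 3 = 9·19 = 919.
So term 8 is 1991991919919·919199191991991919919.

1991991919919919199191991991919919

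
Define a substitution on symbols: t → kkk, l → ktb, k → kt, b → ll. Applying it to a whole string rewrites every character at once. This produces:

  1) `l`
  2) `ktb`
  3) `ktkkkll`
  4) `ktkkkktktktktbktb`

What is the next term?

Applying the rule to each of the 17 symbols of ktkkkktktktktbktb gives the pieces kt kkk kt kt kt kt kkk kt kkk kt kkk kt kkk ll kt kkk ll, which concatenate to the answer.

ktkkkktktktktkkkktkkkktkkkktkkkllktkkkll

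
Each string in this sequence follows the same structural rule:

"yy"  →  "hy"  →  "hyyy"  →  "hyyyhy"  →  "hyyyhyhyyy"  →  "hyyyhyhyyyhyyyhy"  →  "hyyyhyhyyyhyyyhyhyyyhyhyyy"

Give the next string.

hyyyhyhyyyhyyyhyhyyyhyhyyyhyyyhyhyyyhyyyhy

This is a Fibonacci-style word recurrence s(k) = s(k−1)·s(k−2): e.g. hy·yy = hyyy.
So term 8 is hyyyhyhyyyhyyyhyhyyyhyhyyy·hyyyhyhyyyhyyyhy.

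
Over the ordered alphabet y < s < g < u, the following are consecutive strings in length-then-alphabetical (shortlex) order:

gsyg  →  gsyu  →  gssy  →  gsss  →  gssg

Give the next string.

gssu

Treat gssg as a base-4 numeral over the given alphabet and add one, carrying through any trailing u's.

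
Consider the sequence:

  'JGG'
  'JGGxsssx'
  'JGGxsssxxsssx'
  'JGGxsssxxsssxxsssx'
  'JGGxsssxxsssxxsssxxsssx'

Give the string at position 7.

Every step adds xsssx to the end: s(k+1) = s(k)·xsssx.
From JGGxsssxxsssxxsssxxsssx, 2 further steps: JGGxsssxxsssxxsssxxsssx → JGGxsssxxsssxxsssxxsssxxsssx → (answer).

JGGxsssxxsssxxsssxxsssxxsssxxsssx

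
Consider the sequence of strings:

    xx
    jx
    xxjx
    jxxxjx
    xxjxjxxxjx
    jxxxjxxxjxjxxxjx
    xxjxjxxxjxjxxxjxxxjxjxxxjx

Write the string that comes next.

jxxxjxxxjxjxxxjxxxjxjxxxjxjxxxjxxxjxjxxxjx

From term 3 onward, concatenate the second-to-last term with the last: xx·jx = xxjx, jx·xxjx = jxxxjx, …
The next term joins jxxxjxxxjxjxxxjx and xxjxjxxxjxjxxxjxxxjxjxxxjx.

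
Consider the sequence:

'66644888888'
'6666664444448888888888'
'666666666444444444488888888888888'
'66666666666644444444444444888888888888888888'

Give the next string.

6666666666666664444444444444444448888888888888888888888

The n-th term is 3n 6's then 4n-2 4's then 4n+2 8's (n = 1, 2, …).
For the next term, n = 5, so the run lengths are 15, 18, 22.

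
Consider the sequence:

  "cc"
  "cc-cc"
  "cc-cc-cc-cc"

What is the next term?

s(k+1) = s(k)·-·s(k) — each term doubles the last with '-' between the halves.
So the next term is two copies of cc-cc-cc-cc with '-' between the halves.

cc-cc-cc-cc-cc-cc-cc-cc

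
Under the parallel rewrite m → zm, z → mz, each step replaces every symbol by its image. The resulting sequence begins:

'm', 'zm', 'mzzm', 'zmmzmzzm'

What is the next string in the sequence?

Expanding zmmzmzzm: z→mz, m→zm, m→zm, z→mz, m→zm, z→mz, z→mz, m→zm. Concatenated: mz zm zm mz zm mz mz zm.

mzzmzmmzzmmzmzzm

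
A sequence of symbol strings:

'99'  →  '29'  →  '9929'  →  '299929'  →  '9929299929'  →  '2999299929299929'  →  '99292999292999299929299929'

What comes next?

From term 3 onward, concatenate the second-to-last term with the last: 99·29 = 9929, 29·9929 = 299929, …
So term 8 is 2999299929299929·99292999292999299929299929.

299929992929992999292999292999299929299929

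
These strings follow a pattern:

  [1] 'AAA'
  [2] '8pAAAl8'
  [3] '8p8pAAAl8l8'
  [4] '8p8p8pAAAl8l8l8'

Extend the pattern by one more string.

8p8p8p8pAAAl8l8l8l8

Each term wraps the previous one in 8p on the left and l8 on the right.
One more step from 8p8p8pAAAl8l8l8 gives the answer.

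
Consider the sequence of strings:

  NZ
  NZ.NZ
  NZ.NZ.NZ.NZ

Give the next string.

NZ.NZ.NZ.NZ.NZ.NZ.NZ.NZ

s(k+1) = s(k)·.·s(k) — each term doubles the last with '.' between the halves.
One more doubling of NZ.NZ.NZ.NZ gives the answer.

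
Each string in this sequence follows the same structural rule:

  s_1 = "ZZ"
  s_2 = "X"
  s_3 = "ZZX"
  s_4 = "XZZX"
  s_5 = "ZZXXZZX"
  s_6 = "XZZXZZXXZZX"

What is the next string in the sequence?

ZZXXZZXXZZXZZXXZZX

This is a Fibonacci-style word recurrence s(k) = s(k−2)·s(k−1): e.g. ZZ·X = ZZX.
Continuing: ZZXXZZX · XZZXZZXXZZX gives term 7.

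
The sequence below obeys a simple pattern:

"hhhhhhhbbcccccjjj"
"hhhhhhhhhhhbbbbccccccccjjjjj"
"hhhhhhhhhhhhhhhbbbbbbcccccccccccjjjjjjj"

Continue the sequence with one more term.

Term n consists of 4n+3 h's, followed by 2n b's, followed by 3n+2 c's, followed by 2n+1 j's (n = 1, 2, …).
At n = 4 the blocks have lengths 19, 8, 14, 9.

hhhhhhhhhhhhhhhhhhhbbbbbbbbccccccccccccccjjjjjjjjj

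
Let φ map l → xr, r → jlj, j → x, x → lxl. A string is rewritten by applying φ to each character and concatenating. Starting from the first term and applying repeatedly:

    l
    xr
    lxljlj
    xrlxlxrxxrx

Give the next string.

Apply φ to xrlxlxrxxrx symbol by symbol: x→lxl, r→jlj, l→xr, x→lxl, l→xr, x→lxl, r→jlj, x→lxl, x→lxl, r→jlj, x→lxl; joined: lxl jlj xr lxl xr lxl jlj lxl lxl jlj lxl.

lxljljxrlxlxrlxljljlxllxljljlxl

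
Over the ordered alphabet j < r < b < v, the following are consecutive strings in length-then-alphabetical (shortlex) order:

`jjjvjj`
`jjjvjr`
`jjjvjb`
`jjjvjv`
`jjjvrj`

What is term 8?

jjjvrv

Continuing the enumeration 3 steps past jjjvrj: jjjvrj → jjjvrr → jjjvrb → (answer).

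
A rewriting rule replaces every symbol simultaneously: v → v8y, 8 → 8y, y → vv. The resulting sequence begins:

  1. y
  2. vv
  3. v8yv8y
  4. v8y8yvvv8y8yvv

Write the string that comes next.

Replace each of the 14 characters of v8y8yvvv8y8yvv in place — v8y 8y vv 8y vv v8y v8y v8y 8y vv 8y vv v8y v8y — and concatenate.

v8y8yvv8yvvv8yv8yv8y8yvv8yvvv8yv8y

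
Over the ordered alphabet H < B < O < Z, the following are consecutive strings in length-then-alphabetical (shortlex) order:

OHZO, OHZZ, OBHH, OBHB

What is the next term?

OBHO

The successor of OBHB increments the rightmost position that isn't already Z and resets every position after it to H.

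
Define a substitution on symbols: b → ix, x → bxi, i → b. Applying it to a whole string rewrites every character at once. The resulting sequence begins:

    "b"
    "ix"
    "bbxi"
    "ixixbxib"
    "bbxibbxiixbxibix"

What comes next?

ixixbxibixixbxibbbxiixbxibixbbxi

φ(bbxibbxiixbxibix) expands symbol-by-symbol to ix ix bxi b ix ix bxi b b bxi ix bxi b ix b bxi; joining the 16 pieces gives the next term.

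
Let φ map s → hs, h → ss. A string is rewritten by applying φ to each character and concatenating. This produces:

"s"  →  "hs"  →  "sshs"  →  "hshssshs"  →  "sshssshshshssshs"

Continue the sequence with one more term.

hshssshshshssshssshssshshshssshs

Applying the rule to each of the 16 symbols of sshssshshshssshs gives the pieces hs hs ss hs hs hs ss hs ss hs ss hs hs hs ss hs, which concatenate to the answer.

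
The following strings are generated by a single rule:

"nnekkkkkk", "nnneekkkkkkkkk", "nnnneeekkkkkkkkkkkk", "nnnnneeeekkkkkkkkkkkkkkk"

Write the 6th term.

nnnnnnneeeeeekkkkkkkkkkkkkkkkkkkkk

Each string has the form n^{n} e^{n-1} k^{3n}, where the shown terms are n = 2, 3, 4, 5.
For term 6, n = 7, so the run lengths are 7, 6, 21.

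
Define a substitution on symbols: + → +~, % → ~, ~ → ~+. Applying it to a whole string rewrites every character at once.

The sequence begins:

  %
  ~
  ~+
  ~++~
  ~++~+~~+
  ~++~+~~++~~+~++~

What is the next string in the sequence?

Rewriting the 16 symbols of ~++~+~~++~~+~++~ one by one yields ~+ +~ +~ ~+ +~ ~+ ~+ +~ +~ ~+ ~+ +~ ~+ +~ +~ ~+; concatenated:

~++~+~~++~~+~++~+~~+~++~~++~+~~+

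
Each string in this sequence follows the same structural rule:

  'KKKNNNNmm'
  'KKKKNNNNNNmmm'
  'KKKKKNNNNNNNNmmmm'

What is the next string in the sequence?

Each string has the form K^{n+1} N^{2n} m^{n}, where the shown terms are n = 2, 3, 4.
Setting n = 5 gives 6, 10, 5 characters in each block.

KKKKKKNNNNNNNNNNmmmmm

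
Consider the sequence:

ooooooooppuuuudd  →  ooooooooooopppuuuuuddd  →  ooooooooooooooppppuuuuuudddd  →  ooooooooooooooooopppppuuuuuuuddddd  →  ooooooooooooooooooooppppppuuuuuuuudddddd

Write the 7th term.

The n-th term is 3n+2 o's then n p's then n+2 u's then n d's, where the shown terms are n = 2, 3, 4, 5, 6.
For term 7, n = 8, so the run lengths are 26, 8, 10, 8.

ooooooooooooooooooooooooooppppppppuuuuuuuuuudddddddd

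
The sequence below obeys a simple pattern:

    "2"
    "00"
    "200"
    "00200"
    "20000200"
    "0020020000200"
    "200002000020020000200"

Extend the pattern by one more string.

Each term (from the third on) is the two preceding terms concatenated in order: term 3 = 2·00 = 200.
So term 8 is 0020020000200·200002000020020000200.

0020020000200200002000020020000200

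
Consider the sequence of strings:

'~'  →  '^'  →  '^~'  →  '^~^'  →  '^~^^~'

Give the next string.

This is a Fibonacci-style word recurrence s(k) = s(k−1)·s(k−2): e.g. ^·~ = ^~.
The next term joins ^~^^~ and ^~^.

^~^^~^~^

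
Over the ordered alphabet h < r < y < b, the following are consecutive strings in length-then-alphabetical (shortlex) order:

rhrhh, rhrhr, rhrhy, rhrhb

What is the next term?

rhrrh

The successor of rhrhb increments the rightmost position that isn't already b and resets every position after it to h.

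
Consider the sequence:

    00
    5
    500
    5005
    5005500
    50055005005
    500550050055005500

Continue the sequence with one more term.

50055005005500550050055005005

From term 3 onward, concatenate the last term with the second-to-last: 5·00 = 500, 500·5 = 5005, …
Continuing: 500550050055005500 · 50055005005 gives term 8.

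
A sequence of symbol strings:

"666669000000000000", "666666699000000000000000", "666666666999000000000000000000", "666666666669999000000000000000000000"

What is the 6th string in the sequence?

666666666666666999999000000000000000000000000000

Reading off run lengths: 6 runs 5, 7, 9, 11; 9 runs 1, 2, 3, 4; 0 runs 12, 15, 18, 21 — each is linear in n, where the shown terms are n = 3, 4, 5, 6.
At n = 8 the blocks have lengths 15, 6, 27.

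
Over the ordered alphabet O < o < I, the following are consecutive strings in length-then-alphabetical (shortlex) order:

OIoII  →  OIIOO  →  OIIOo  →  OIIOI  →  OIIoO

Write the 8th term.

Stepping forward 3 times from OIIoO: OIIoO → OIIoo → OIIoI, then the target.

OIIIO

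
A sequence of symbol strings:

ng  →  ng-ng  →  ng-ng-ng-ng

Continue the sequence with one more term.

Each string is two copies of the previous one joined by '-'.
So the next term is two copies of ng-ng-ng-ng with '-' between the halves.

ng-ng-ng-ng-ng-ng-ng-ng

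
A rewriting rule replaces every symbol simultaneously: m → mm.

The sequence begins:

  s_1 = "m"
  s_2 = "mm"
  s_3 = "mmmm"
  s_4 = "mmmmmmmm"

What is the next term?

mmmmmmmmmmmmmmmm

Apply φ to mmmmmmmm symbol by symbol: m→mm, m→mm, m→mm, m→mm, m→mm, m→mm, m→mm, m→mm; joined: mm mm mm mm mm mm mm mm.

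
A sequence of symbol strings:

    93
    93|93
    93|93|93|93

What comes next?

93|93|93|93|93|93|93|93

Each string is two copies of the previous one joined by '|'.
One more doubling of 93|93|93|93 gives the answer.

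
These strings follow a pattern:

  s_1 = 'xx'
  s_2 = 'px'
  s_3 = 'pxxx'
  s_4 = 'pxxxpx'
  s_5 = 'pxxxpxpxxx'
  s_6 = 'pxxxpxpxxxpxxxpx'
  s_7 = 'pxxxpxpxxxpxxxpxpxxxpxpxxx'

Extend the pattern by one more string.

pxxxpxpxxxpxxxpxpxxxpxpxxxpxxxpxpxxxpxxxpx

This is a Fibonacci-style word recurrence s(k) = s(k−1)·s(k−2): e.g. px·xx = pxxx.
Continuing: pxxxpxpxxxpxxxpxpxxxpxpxxx · pxxxpxpxxxpxxxpx gives term 8.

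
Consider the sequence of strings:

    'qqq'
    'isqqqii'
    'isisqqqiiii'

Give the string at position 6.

s(k+1) = is·s(k)·ii, so each term gains is as a prefix and ii as a suffix.
From isisqqqiiii, 3 further steps: isisqqqiiii → isisisqqqiiiiii → isisisisqqqiiiiiiii → (answer).

isisisisisqqqiiiiiiiiii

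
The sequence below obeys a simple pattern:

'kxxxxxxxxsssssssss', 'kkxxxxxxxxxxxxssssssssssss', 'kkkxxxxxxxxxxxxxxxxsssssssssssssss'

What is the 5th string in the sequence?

kkkkkxxxxxxxxxxxxxxxxxxxxxxxxsssssssssssssssssssss

The n-th term is n-1 k's then 4n x's then 3n+3 s's, where the shown terms are n = 2, 3, 4.
At n = 6 the blocks have lengths 5, 24, 21.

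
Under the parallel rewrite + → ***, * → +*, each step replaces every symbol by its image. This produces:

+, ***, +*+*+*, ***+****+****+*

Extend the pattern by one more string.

Rewriting the 15 symbols of ***+****+****+* one by one yields +* +* +* *** +* +* +* +* *** +* +* +* +* *** +*; concatenated:

+*+*+****+*+*+*+****+*+*+*+****+*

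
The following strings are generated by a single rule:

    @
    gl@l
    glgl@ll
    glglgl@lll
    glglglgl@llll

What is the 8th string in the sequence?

glglglglglglgl@lllllll

Each term wraps the previous one in gl on the left and l on the right.
From glglglgl@llll, 3 further steps: glglglgl@llll → glglglglgl@lllll → glglglglglgl@llllll → (answer).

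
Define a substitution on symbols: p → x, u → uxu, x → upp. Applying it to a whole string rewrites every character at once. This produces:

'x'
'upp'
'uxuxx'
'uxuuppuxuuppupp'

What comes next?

Rewriting the 15 symbols of uxuuppuxuuppupp one by one yields uxu upp uxu uxu x x uxu upp uxu uxu x x uxu x x; concatenated:

uxuuppuxuuxuxxuxuuppuxuuxuxxuxuxx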